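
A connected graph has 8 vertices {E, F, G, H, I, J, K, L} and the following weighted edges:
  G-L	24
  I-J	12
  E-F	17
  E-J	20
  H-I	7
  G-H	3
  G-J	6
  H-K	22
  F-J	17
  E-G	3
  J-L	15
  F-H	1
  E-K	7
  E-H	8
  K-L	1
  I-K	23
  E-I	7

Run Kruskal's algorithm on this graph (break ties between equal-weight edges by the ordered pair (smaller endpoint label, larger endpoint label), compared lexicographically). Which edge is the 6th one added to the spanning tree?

E-I

Kruskal: consider edges lightest-first.
F-H (1): add — endpoints in different components.
K-L (1): add — endpoints in different components.
E-G (3): add — endpoints in different components.
G-H (3): add — endpoints in different components.
G-J (6): add — endpoints in different components.
E-I (7): add — endpoints in different components.
E-K (7): add — endpoints in different components.
The 6th edge added is E-I.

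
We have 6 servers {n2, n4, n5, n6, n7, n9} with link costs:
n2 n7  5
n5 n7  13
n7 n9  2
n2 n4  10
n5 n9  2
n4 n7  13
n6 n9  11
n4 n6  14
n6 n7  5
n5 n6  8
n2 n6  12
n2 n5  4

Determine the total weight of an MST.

23

Prim, starting at n4.
Step 1: frontier [n2 n4 10, n4 n7 13, n4 n6 14] → take n2 n4 (10); add n2.
Step 2: frontier [n2 n5 4, n2 n7 5, n2 n6 12, n4 n7 13, n4 n6 14] → take n2 n5 (4); add n5.
Step 3: frontier [n2 n7 5, n2 n6 12, n4 n7 13, n4 n6 14, n5 n9 2, n5 n6 8, n5 n7 13] → take n5 n9 (2); add n9.
Step 4: frontier [n2 n7 5, n2 n6 12, n4 n7 13, n4 n6 14, n5 n6 8, n5 n7 13, n7 n9 2, n6 n9 11] → take n7 n9 (2); add n7.
Step 5: frontier [n2 n6 12, n4 n6 14, n5 n6 8, n6 n7 5, n6 n9 11] → take n6 n7 (5); add n6.
MST edges: n2 n4, n2 n5, n5 n9, n7 n9, n6 n7; total weight 10+4+2+2+5 = 23.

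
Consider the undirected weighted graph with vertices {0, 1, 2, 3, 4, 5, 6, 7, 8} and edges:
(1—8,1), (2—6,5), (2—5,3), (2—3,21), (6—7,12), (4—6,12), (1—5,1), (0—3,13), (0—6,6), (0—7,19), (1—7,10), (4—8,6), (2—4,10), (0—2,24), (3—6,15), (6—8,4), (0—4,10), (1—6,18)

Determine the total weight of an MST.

44

Prim, starting at 5.
Step 1: cheapest edge leaving the tree is 1—5 (1); add 1.
Step 2: cheapest edge leaving the tree is 1—8 (1); add 8.
Step 3: cheapest edge leaving the tree is 2—5 (3); add 2.
Step 4: cheapest edge leaving the tree is 6—8 (4); add 6.
Step 5: cheapest edge leaving the tree is 0—6 (6); add 0.
Step 6: cheapest edge leaving the tree is 4—8 (6); add 4.
Step 7: cheapest edge leaving the tree is 1—7 (10); add 7.
Step 8: cheapest edge leaving the tree is 0—3 (13); add 3.
MST edges: 1—5, 1—8, 2—5, 6—8, 0—6, 4—8, 1—7, 0—3; total weight 1+1+3+4+6+6+10+13 = 44.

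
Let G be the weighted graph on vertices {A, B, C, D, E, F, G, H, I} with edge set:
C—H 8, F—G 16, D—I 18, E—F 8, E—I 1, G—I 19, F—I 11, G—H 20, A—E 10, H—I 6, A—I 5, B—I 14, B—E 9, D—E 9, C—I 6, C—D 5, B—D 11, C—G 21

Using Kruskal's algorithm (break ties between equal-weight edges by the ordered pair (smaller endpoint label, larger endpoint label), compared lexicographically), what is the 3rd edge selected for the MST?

Kruskal: consider edges lightest-first.
E—I (1): add — endpoints in different components.
A—I (5): add — endpoints in different components.
C—D (5): add — endpoints in different components.
C—I (6): add — endpoints in different components.
H—I (6): add — endpoints in different components.
C—H (8): skip — C and H already connected.
E—F (8): add — endpoints in different components.
B—E (9): add — endpoints in different components.
D—E (9): skip — D and E already connected.
A—E (10): skip — A and E already connected.
B—D (11): skip — B and D already connected.
F—I (11): skip — F and I already connected.
B—I (14): skip — B and I already connected.
F—G (16): add — endpoints in different components.
The 3rd edge added is C—D.

C-D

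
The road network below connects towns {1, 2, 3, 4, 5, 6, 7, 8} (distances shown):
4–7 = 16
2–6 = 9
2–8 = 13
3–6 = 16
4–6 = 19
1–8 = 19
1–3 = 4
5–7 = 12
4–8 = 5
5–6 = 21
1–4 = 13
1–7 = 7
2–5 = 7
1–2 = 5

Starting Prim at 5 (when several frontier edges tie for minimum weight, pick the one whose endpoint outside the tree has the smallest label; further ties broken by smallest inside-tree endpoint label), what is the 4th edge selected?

1-7

Grow the tree from 5 using Prim:
Step 1: cheapest edge leaving the tree is 2–5 (7); add 2.
Step 2: cheapest edge leaving the tree is 1–2 (5); add 1.
Step 3: cheapest edge leaving the tree is 1–3 (4); add 3.
Step 4: cheapest edge leaving the tree is 1–7 (7); add 7.
Step 5: cheapest edge leaving the tree is 2–6 (9); add 6.
Step 6: cheapest edge leaving the tree is 1–4 (13); add 4.
Step 7: cheapest edge leaving the tree is 4–8 (5); add 8.
The 4th edge added is 1–7.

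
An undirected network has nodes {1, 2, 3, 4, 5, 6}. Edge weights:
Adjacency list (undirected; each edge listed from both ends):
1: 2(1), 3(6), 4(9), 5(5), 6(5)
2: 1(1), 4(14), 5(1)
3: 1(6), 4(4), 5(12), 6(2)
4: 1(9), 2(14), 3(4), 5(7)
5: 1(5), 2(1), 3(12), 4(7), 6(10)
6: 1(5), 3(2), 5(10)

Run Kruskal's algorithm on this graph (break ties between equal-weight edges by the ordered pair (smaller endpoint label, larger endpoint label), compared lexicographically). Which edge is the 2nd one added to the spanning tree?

2-5

Kruskal: consider edges lightest-first.
1-2 (1): add — endpoints in different components.
2-5 (1): add — endpoints in different components.
3-6 (2): add — endpoints in different components.
3-4 (4): add — endpoints in different components.
1-5 (5): skip — 1 and 5 already connected.
1-6 (5): add — endpoints in different components.
The 2nd edge added is 2-5.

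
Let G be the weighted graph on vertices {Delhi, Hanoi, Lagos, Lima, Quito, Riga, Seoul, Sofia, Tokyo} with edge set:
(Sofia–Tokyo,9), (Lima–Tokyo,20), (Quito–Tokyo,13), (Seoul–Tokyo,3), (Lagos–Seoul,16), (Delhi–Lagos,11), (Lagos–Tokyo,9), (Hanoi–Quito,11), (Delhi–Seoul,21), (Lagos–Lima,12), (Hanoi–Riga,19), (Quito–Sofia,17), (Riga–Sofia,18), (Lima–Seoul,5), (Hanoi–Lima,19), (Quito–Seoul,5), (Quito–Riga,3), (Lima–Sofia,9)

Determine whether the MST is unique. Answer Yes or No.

Kruskal: consider edges lightest-first.
Quito–Riga (3): add — endpoints in different components.
Seoul–Tokyo (3): add — endpoints in different components.
Lima–Seoul (5): add — endpoints in different components.
Quito–Seoul (5): add — endpoints in different components.
Lagos–Tokyo (9): add — endpoints in different components.
Lima–Sofia (9): add — endpoints in different components.
Sofia–Tokyo (9): skip — Sofia and Tokyo already connected.
Delhi–Lagos (11): add — endpoints in different components.
Hanoi–Quito (11): add — endpoints in different components.
Non-tree edge Sofia–Tokyo has weight 9, equal to the heaviest edge on its tree cycle — swapping gives another MST of the same weight. Not unique.

No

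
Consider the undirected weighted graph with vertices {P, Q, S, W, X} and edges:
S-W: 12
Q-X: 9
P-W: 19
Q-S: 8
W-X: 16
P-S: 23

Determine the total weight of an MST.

48

Kruskal: consider edges lightest-first.
Q-S (8): add. Components now {X} {P} {Q,S} {W}
Q-X (9): add. Components now {Q,S,X} {P} {W}
S-W (12): add. Components now {Q,S,W,X} {P}
W-X (16): skip — X and W already connected.
P-W (19): add. Components now {P,Q,S,W,X}
MST edges: Q-S, Q-X, S-W, P-W; total weight 8+9+12+19 = 48.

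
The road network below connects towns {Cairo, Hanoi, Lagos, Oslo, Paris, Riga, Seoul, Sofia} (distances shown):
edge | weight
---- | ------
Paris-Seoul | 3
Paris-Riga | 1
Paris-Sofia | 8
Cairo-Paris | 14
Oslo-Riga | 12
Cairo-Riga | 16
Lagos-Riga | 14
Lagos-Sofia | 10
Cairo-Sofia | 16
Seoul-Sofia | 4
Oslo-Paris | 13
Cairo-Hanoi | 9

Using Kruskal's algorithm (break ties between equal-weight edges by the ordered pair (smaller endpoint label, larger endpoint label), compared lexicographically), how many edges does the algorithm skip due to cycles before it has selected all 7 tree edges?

2

Kruskal's algorithm — process edges by increasing weight (ties by edge label):
Paris-Riga (1): add — endpoints in different components.
Paris-Seoul (3): add — endpoints in different components.
Seoul-Sofia (4): add — endpoints in different components.
Paris-Sofia (8): skip — Paris and Sofia already connected.
Cairo-Hanoi (9): add — endpoints in different components.
Lagos-Sofia (10): add — endpoints in different components.
Oslo-Riga (12): add — endpoints in different components.
Oslo-Paris (13): skip — Oslo and Paris already connected.
Cairo-Paris (14): add — endpoints in different components.
Edges rejected before the tree was complete: 2.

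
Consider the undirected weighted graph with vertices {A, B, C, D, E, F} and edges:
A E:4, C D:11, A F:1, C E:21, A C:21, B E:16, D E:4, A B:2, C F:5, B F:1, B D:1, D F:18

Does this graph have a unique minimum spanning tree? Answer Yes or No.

No

Sort edges by weight, then run Kruskal:
A F (1): add — endpoints in different components.
B D (1): add — endpoints in different components.
B F (1): add — endpoints in different components.
A B (2): skip — A and B already connected.
A E (4): add — endpoints in different components.
D E (4): skip — D and E already connected.
C F (5): add — endpoints in different components.
Non-tree edge D E has weight 4, equal to the heaviest edge on its tree cycle — swapping gives another MST of the same weight. Not unique.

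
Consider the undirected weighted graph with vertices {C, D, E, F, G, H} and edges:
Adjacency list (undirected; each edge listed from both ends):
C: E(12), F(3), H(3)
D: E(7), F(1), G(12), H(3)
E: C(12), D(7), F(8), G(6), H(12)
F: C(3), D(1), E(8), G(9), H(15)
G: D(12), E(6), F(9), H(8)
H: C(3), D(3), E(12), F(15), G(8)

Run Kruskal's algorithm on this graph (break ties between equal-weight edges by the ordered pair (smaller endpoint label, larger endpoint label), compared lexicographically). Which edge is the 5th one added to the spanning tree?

D-E

Sort edges by weight, then run Kruskal:
D F (1): add. Components now {C} {D,F} {E} {G} {H}
C F (3): add. Components now {C,D,F} {E} {G} {H}
C H (3): add. Components now {C,D,F,H} {E} {G}
D H (3): skip — D and H already connected.
E G (6): add. Components now {C,D,F,H} {E,G}
D E (7): add. Components now {C,D,E,F,G,H}
The 5th edge added is D E.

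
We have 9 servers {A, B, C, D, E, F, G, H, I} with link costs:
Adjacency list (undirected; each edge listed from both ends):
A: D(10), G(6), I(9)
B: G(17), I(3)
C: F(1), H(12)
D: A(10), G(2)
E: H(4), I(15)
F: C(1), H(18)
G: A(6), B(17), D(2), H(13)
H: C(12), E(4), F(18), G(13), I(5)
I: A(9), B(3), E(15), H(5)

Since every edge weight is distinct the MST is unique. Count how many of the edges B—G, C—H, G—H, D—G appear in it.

Kruskal's algorithm — process edges by increasing weight (ties by edge label):
C—F (1): add — endpoints in different components.
D—G (2): add — endpoints in different components.
B—I (3): add — endpoints in different components.
E—H (4): add — endpoints in different components.
H—I (5): add — endpoints in different components.
A—G (6): add — endpoints in different components.
A—I (9): add — endpoints in different components.
A—D (10): skip — A and D already connected.
C—H (12): add — endpoints in different components.
MST edge set: {C—F, D—G, B—I, E—H, H—I, A—G, A—I, C—H}.
Of the listed edges, {C—H, D—G} are in the MST → 2.

2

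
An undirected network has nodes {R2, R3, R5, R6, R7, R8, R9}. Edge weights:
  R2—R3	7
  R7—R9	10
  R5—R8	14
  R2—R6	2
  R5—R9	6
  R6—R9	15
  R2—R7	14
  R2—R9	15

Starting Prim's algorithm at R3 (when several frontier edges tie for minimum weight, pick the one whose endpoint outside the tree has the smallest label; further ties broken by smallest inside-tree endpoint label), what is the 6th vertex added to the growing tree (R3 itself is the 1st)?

R5

Grow the tree from R3 using Prim:
Step 1: frontier [R2—R3 7] → take R2—R3 (7); add R2.
Step 2: frontier [R2—R6 2, R2—R7 14, R2—R9 15] → take R2—R6 (2); add R6.
Step 3: frontier [R2—R7 14, R2—R9 15, R6—R9 15] → take R2—R7 (14); add R7.
Step 4: frontier [R2—R9 15, R6—R9 15, R7—R9 10] → take R7—R9 (10); add R9.
Step 5: frontier [R5—R9 6] → take R5—R9 (6); add R5.
Step 6: frontier [R5—R8 14] → take R5—R8 (14); add R8.
Vertex order: R3, R2, R6, R7, R9, R5, R8. The 6th vertex is R5.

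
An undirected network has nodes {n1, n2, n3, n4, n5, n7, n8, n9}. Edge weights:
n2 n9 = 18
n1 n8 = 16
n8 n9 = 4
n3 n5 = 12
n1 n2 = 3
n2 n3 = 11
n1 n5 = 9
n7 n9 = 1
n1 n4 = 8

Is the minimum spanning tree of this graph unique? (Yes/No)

Kruskal: consider edges lightest-first.
n7 n9 (1): add — endpoints in different components.
n1 n2 (3): add — endpoints in different components.
n8 n9 (4): add — endpoints in different components.
n1 n4 (8): add — endpoints in different components.
n1 n5 (9): add — endpoints in different components.
n2 n3 (11): add — endpoints in different components.
n3 n5 (12): skip — n5 and n3 already connected.
n1 n8 (16): add — endpoints in different components.
Every non-tree edge has weight strictly greater than the heaviest edge on the tree path between its endpoints, so the MST is unique.

Yes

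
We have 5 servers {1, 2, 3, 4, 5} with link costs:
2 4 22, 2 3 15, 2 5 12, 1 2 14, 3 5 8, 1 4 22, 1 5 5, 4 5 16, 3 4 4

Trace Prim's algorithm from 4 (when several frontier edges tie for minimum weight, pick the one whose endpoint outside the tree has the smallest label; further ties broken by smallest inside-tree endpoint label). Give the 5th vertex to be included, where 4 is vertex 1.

Grow the tree from 4 using Prim:
Step 1: frontier [3 4 4, 4 5 16, 1 4 22, 2 4 22] → take 3 4 (4); add 3.
Step 2: frontier [3 5 8, 2 3 15, 4 5 16, 1 4 22, 2 4 22] → take 3 5 (8); add 5.
Step 3: frontier [2 3 15, 1 4 22, 2 4 22, 1 5 5, 2 5 12] → take 1 5 (5); add 1.
Step 4: frontier [1 2 14, 2 3 15, 2 4 22, 2 5 12] → take 2 5 (12); add 2.
Vertex order: 4, 3, 5, 1, 2. The 5th vertex is 2.

2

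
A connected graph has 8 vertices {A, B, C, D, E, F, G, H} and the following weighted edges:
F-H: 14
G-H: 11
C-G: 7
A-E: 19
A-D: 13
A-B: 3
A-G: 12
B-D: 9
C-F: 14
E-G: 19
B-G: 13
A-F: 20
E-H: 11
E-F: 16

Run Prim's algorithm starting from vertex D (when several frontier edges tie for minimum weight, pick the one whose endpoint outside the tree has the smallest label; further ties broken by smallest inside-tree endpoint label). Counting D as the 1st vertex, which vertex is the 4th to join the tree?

G

Prim's algorithm from D:
Step 1: frontier [B-D 9, A-D 13] → take B-D (9); add B.
Step 2: frontier [A-B 3, B-G 13, A-D 13] → take A-B (3); add A.
Step 3: frontier [A-G 12, A-E 19, A-F 20, B-G 13] → take A-G (12); add G.
Step 4: frontier [A-E 19, A-F 20, C-G 7, G-H 11, E-G 19] → take C-G (7); add C.
Step 5: frontier [A-E 19, A-F 20, C-F 14, G-H 11, E-G 19] → take G-H (11); add H.
Step 6: frontier [A-E 19, A-F 20, C-F 14, E-G 19, E-H 11, F-H 14] → take E-H (11); add E.
Step 7: frontier [A-F 20, C-F 14, E-F 16, F-H 14] → take C-F (14); add F.
Vertex order: D, B, A, G, C, H, E, F. The 4th vertex is G.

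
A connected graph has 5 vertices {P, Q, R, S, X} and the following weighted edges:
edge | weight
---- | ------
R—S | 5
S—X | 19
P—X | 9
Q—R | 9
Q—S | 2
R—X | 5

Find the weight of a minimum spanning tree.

21

Prim, starting at Q.
Step 1: cheapest edge leaving the tree is Q—S (2); add S.
Step 2: cheapest edge leaving the tree is R—S (5); add R.
Step 3: cheapest edge leaving the tree is R—X (5); add X.
Step 4: cheapest edge leaving the tree is P—X (9); add P.
MST edges: Q—S, R—S, R—X, P—X; total weight 2+5+5+9 = 21.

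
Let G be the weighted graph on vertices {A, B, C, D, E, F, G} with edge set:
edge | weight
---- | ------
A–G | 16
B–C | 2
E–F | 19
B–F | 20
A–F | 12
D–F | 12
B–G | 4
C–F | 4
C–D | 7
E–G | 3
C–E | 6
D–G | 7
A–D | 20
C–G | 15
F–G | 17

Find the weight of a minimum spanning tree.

Kruskal: consider edges lightest-first.
B–C (2): add. Components now {A} {B,C} {D} {E} {F} {G}
E–G (3): add. Components now {A} {B,C} {D} {E,G} {F}
B–G (4): add. Components now {A} {B,C,E,G} {D} {F}
C–F (4): add. Components now {A} {B,C,E,F,G} {D}
C–E (6): skip — C and E already connected.
C–D (7): add. Components now {A} {B,C,D,E,F,G}
D–G (7): skip — D and G already connected.
A–F (12): add. Components now {A,B,C,D,E,F,G}
MST edges: B–C, E–G, B–G, C–F, C–D, A–F; total weight 2+3+4+4+7+12 = 32.

32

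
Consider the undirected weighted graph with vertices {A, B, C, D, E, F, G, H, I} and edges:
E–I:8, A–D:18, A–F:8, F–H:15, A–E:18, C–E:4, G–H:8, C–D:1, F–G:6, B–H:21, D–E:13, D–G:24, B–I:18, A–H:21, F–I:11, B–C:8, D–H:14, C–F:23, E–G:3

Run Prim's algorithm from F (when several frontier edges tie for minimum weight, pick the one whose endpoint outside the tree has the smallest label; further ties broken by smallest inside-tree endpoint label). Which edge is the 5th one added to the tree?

A-F

Prim's algorithm from F:
Step 1: cheapest edge leaving the tree is F–G (6); add G.
Step 2: cheapest edge leaving the tree is E–G (3); add E.
Step 3: cheapest edge leaving the tree is C–E (4); add C.
Step 4: cheapest edge leaving the tree is C–D (1); add D.
Step 5: cheapest edge leaving the tree is A–F (8); add A.
Step 6: cheapest edge leaving the tree is B–C (8); add B.
Step 7: cheapest edge leaving the tree is G–H (8); add H.
Step 8: cheapest edge leaving the tree is E–I (8); add I.
The 5th edge added is A–F.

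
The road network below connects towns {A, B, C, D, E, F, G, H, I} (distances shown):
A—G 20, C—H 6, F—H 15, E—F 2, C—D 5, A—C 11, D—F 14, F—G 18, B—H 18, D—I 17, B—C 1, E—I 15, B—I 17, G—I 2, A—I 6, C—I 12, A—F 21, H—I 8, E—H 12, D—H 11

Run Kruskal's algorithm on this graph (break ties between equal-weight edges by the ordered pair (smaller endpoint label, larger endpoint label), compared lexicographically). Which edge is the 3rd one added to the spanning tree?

G-I

Sort edges by weight, then run Kruskal:
B—C (1): add — endpoints in different components.
E—F (2): add — endpoints in different components.
G—I (2): add — endpoints in different components.
C—D (5): add — endpoints in different components.
A—I (6): add — endpoints in different components.
C—H (6): add — endpoints in different components.
H—I (8): add — endpoints in different components.
A—C (11): skip — A and C already connected.
D—H (11): skip — D and H already connected.
C—I (12): skip — C and I already connected.
E—H (12): add — endpoints in different components.
The 3rd edge added is G—I.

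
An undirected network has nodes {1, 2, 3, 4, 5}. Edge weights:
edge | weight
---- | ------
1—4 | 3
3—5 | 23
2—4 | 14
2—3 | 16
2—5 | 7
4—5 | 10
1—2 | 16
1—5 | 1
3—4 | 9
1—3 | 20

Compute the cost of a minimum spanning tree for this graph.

Prim, starting at 5.
Step 1: cheapest edge leaving the tree is 1—5 (1); add 1.
Step 2: cheapest edge leaving the tree is 1—4 (3); add 4.
Step 3: cheapest edge leaving the tree is 2—5 (7); add 2.
Step 4: cheapest edge leaving the tree is 3—4 (9); add 3.
MST edges: 1—5, 1—4, 2—5, 3—4; total weight 1+3+7+9 = 20.

20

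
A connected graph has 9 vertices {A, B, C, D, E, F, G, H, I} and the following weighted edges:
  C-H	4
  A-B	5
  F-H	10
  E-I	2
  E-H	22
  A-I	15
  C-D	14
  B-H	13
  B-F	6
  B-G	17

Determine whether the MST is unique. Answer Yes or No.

Yes

Kruskal: consider edges lightest-first.
E-I (2): add — endpoints in different components.
C-H (4): add — endpoints in different components.
A-B (5): add — endpoints in different components.
B-F (6): add — endpoints in different components.
F-H (10): add — endpoints in different components.
B-H (13): skip — B and H already connected.
C-D (14): add — endpoints in different components.
A-I (15): add — endpoints in different components.
B-G (17): add — endpoints in different components.
Every non-tree edge has weight strictly greater than the heaviest edge on the tree path between its endpoints, so the MST is unique.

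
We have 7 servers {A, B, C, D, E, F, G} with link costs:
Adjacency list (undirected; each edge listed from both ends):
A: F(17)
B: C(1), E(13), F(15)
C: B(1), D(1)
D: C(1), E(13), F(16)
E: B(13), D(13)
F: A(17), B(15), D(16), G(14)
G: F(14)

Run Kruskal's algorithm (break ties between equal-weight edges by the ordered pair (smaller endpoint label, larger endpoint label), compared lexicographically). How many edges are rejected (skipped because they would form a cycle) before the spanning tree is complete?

Sort edges by weight, then run Kruskal:
B–C (1): add — endpoints in different components.
C–D (1): add — endpoints in different components.
B–E (13): add — endpoints in different components.
D–E (13): skip — D and E already connected.
F–G (14): add — endpoints in different components.
B–F (15): add — endpoints in different components.
D–F (16): skip — D and F already connected.
A–F (17): add — endpoints in different components.
Edges rejected before the tree was complete: 2.

2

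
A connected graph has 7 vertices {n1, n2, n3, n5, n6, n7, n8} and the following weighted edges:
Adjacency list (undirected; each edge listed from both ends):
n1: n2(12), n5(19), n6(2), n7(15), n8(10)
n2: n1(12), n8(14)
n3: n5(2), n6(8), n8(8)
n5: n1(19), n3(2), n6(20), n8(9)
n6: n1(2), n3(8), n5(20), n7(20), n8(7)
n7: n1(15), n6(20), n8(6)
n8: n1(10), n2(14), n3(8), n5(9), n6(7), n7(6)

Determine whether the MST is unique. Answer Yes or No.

No

Kruskal: consider edges lightest-first.
n1–n6 (2): add — endpoints in different components.
n3–n5 (2): add — endpoints in different components.
n7–n8 (6): add — endpoints in different components.
n6–n8 (7): add — endpoints in different components.
n3–n6 (8): add — endpoints in different components.
n3–n8 (8): skip — n3 and n8 already connected.
n5–n8 (9): skip — n5 and n8 already connected.
n1–n8 (10): skip — n1 and n8 already connected.
n1–n2 (12): add — endpoints in different components.
Non-tree edge n3–n8 has weight 8, equal to the heaviest edge on its tree cycle — swapping gives another MST of the same weight. Not unique.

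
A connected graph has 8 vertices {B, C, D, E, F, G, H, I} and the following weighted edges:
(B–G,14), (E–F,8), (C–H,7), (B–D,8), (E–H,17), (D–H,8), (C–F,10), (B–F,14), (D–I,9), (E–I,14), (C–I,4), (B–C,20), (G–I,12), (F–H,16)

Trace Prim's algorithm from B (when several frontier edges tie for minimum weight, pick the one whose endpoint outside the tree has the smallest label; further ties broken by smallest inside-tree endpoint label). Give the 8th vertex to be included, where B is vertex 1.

Prim's algorithm from B:
Step 1: cheapest edge leaving the tree is B–D (8); add D.
Step 2: cheapest edge leaving the tree is D–H (8); add H.
Step 3: cheapest edge leaving the tree is C–H (7); add C.
Step 4: cheapest edge leaving the tree is C–I (4); add I.
Step 5: cheapest edge leaving the tree is C–F (10); add F.
Step 6: cheapest edge leaving the tree is E–F (8); add E.
Step 7: cheapest edge leaving the tree is G–I (12); add G.
Vertex order: B, D, H, C, I, F, E, G. The 8th vertex is G.

G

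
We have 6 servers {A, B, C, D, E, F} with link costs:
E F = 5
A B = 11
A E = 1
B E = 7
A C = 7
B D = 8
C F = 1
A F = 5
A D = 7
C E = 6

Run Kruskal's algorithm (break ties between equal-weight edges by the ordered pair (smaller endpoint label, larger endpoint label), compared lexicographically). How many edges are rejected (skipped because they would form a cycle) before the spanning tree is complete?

Kruskal: consider edges lightest-first.
A E (1): add. Components now {A,E} {B} {C} {D} {F}
C F (1): add. Components now {A,E} {B} {C,F} {D}
A F (5): add. Components now {A,C,E,F} {B} {D}
E F (5): skip — E and F already connected.
C E (6): skip — C and E already connected.
A C (7): skip — A and C already connected.
A D (7): add. Components now {A,C,D,E,F} {B}
B E (7): add. Components now {A,B,C,D,E,F}
Edges rejected before the tree was complete: 3.

3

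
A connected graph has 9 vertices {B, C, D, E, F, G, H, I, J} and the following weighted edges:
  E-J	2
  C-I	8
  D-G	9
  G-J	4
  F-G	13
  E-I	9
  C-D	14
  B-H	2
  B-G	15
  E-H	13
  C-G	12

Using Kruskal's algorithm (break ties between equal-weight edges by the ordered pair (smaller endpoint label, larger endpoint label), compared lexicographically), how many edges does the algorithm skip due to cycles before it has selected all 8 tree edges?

Sort edges by weight, then run Kruskal:
B-H (2): add — endpoints in different components.
E-J (2): add — endpoints in different components.
G-J (4): add — endpoints in different components.
C-I (8): add — endpoints in different components.
D-G (9): add — endpoints in different components.
E-I (9): add — endpoints in different components.
C-G (12): skip — C and G already connected.
E-H (13): add — endpoints in different components.
F-G (13): add — endpoints in different components.
Edges rejected before the tree was complete: 1.

1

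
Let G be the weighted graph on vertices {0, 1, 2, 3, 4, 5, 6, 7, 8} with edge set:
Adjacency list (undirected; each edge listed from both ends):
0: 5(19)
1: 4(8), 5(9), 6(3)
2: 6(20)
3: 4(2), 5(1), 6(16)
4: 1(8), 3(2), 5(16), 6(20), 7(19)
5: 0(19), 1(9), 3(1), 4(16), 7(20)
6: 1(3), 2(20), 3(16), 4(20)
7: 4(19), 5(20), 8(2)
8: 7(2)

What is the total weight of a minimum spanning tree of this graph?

74

Sort edges by weight, then run Kruskal:
3–5 (1): add — endpoints in different components.
3–4 (2): add — endpoints in different components.
7–8 (2): add — endpoints in different components.
1–6 (3): add — endpoints in different components.
1–4 (8): add — endpoints in different components.
1–5 (9): skip — 1 and 5 already connected.
3–6 (16): skip — 3 and 6 already connected.
4–5 (16): skip — 4 and 5 already connected.
0–5 (19): add — endpoints in different components.
4–7 (19): add — endpoints in different components.
2–6 (20): add — endpoints in different components.
MST edges: 3–5, 3–4, 7–8, 1–6, 1–4, 0–5, 4–7, 2–6; total weight 1+2+2+3+8+19+19+20 = 74.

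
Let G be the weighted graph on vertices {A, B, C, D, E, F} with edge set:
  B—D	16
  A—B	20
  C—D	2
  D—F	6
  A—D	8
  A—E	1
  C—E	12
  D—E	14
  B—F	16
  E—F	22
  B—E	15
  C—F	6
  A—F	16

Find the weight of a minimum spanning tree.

Kruskal: consider edges lightest-first.
A—E (1): add — endpoints in different components.
C—D (2): add — endpoints in different components.
C—F (6): add — endpoints in different components.
D—F (6): skip — D and F already connected.
A—D (8): add — endpoints in different components.
C—E (12): skip — C and E already connected.
D—E (14): skip — D and E already connected.
B—E (15): add — endpoints in different components.
MST edges: A—E, C—D, C—F, A—D, B—E; total weight 1+2+6+8+15 = 32.

32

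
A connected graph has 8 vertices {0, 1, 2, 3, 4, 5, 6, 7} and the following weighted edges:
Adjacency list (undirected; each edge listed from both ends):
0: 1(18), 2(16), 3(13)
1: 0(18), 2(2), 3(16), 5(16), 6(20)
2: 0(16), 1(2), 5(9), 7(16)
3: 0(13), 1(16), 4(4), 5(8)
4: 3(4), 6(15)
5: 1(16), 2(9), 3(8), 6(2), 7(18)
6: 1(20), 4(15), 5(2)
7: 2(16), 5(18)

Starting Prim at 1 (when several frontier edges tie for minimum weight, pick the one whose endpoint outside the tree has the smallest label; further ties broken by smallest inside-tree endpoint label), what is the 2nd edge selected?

2-5

Prim, starting at 1.
Step 1: frontier [1–2 2, 1–3 16, 1–5 16, 0–1 18, 1–6 20] → take 1–2 (2); add 2.
Step 2: frontier [1–3 16, 1–5 16, 0–1 18, 1–6 20, 2–5 9, 0–2 16, 2–7 16] → take 2–5 (9); add 5.
Step 3: frontier [1–3 16, 0–1 18, 1–6 20, 0–2 16, 2–7 16, 5–6 2, 3–5 8, 5–7 18] → take 5–6 (2); add 6.
Step 4: frontier [1–3 16, 0–1 18, 0–2 16, 2–7 16, 3–5 8, 5–7 18, 4–6 15] → take 3–5 (8); add 3.
Step 5: frontier [0–1 18, 0–2 16, 2–7 16, 3–4 4, 0–3 13, 5–7 18, 4–6 15] → take 3–4 (4); add 4.
Step 6: frontier [0–1 18, 0–2 16, 2–7 16, 0–3 13, 5–7 18] → take 0–3 (13); add 0.
Step 7: frontier [2–7 16, 5–7 18] → take 2–7 (16); add 7.
The 2nd edge added is 2–5.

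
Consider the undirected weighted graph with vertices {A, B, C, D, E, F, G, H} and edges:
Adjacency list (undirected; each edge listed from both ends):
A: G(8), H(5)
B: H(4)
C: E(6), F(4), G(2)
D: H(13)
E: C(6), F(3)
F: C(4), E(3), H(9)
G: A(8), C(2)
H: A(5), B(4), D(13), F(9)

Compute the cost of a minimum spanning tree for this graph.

Grow the tree from H using Prim:
Step 1: frontier [B-H 4, A-H 5, F-H 9, D-H 13] → take B-H (4); add B.
Step 2: frontier [A-H 5, F-H 9, D-H 13] → take A-H (5); add A.
Step 3: frontier [A-G 8, F-H 9, D-H 13] → take A-G (8); add G.
Step 4: frontier [C-G 2, F-H 9, D-H 13] → take C-G (2); add C.
Step 5: frontier [C-F 4, C-E 6, F-H 9, D-H 13] → take C-F (4); add F.
Step 6: frontier [C-E 6, E-F 3, D-H 13] → take E-F (3); add E.
Step 7: frontier [D-H 13] → take D-H (13); add D.
MST edges: B-H, A-H, A-G, C-G, C-F, E-F, D-H; total weight 4+5+8+2+4+3+13 = 39.

39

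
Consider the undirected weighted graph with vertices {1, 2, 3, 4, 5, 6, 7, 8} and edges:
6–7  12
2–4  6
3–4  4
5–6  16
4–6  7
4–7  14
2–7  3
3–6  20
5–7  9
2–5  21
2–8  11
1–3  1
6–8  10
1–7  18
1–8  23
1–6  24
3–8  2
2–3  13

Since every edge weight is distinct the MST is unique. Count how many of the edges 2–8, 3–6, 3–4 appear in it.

1

Kruskal: consider edges lightest-first.
1–3 (1): add — endpoints in different components.
3–8 (2): add — endpoints in different components.
2–7 (3): add — endpoints in different components.
3–4 (4): add — endpoints in different components.
2–4 (6): add — endpoints in different components.
4–6 (7): add — endpoints in different components.
5–7 (9): add — endpoints in different components.
MST edge set: {1–3, 3–8, 2–7, 3–4, 2–4, 4–6, 5–7}.
Of the listed edges, {3–4} are in the MST → 1.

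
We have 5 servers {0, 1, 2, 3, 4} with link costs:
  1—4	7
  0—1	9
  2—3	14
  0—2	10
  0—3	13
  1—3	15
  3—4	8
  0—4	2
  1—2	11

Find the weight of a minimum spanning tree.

27

Kruskal: consider edges lightest-first.
0—4 (2): add — endpoints in different components.
1—4 (7): add — endpoints in different components.
3—4 (8): add — endpoints in different components.
0—1 (9): skip — 0 and 1 already connected.
0—2 (10): add — endpoints in different components.
MST edges: 0—4, 1—4, 3—4, 0—2; total weight 2+7+8+10 = 27.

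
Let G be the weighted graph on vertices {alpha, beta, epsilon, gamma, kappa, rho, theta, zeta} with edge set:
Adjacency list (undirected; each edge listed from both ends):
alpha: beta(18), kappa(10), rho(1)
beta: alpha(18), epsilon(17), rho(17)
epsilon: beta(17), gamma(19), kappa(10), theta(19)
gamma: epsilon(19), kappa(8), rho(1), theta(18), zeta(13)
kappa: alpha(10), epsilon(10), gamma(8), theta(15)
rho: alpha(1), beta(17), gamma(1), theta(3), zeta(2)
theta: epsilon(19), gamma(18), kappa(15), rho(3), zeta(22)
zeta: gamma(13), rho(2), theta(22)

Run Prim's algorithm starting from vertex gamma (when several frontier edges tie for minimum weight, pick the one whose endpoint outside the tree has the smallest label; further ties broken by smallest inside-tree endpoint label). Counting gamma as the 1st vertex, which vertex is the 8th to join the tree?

beta

Grow the tree from gamma using Prim:
Step 1: cheapest edge leaving the tree is gamma rho (1); add rho.
Step 2: cheapest edge leaving the tree is alpha rho (1); add alpha.
Step 3: cheapest edge leaving the tree is rho zeta (2); add zeta.
Step 4: cheapest edge leaving the tree is rho theta (3); add theta.
Step 5: cheapest edge leaving the tree is gamma kappa (8); add kappa.
Step 6: cheapest edge leaving the tree is epsilon kappa (10); add epsilon.
Step 7: cheapest edge leaving the tree is beta epsilon (17); add beta.
Vertex order: gamma, rho, alpha, zeta, theta, kappa, epsilon, beta. The 8th vertex is beta.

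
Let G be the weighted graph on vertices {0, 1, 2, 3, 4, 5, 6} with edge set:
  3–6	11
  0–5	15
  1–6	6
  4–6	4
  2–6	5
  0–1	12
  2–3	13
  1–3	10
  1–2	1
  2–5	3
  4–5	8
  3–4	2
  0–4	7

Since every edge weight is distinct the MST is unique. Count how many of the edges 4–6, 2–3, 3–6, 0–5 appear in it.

Sort edges by weight, then run Kruskal:
1–2 (1): add. Components now {0} {1,2} {3} {4} {5} {6}
3–4 (2): add. Components now {0} {1,2} {3,4} {5} {6}
2–5 (3): add. Components now {0} {1,2,5} {3,4} {6}
4–6 (4): add. Components now {0} {1,2,5} {3,4,6}
2–6 (5): add. Components now {0} {1,2,3,4,5,6}
1–6 (6): skip — 1 and 6 already connected.
0–4 (7): add. Components now {0,1,2,3,4,5,6}
MST edge set: {1–2, 3–4, 2–5, 4–6, 2–6, 0–4}.
Of the listed edges, {4–6} are in the MST → 1.

1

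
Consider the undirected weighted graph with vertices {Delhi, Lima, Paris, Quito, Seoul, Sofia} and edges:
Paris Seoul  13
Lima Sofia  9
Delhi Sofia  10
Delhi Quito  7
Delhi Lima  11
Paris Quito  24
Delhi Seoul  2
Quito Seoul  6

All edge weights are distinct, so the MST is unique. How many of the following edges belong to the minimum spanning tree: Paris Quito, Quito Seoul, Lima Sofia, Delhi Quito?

2

Kruskal: consider edges lightest-first.
Delhi Seoul (2): add — endpoints in different components.
Quito Seoul (6): add — endpoints in different components.
Delhi Quito (7): skip — Quito and Delhi already connected.
Lima Sofia (9): add — endpoints in different components.
Delhi Sofia (10): add — endpoints in different components.
Delhi Lima (11): skip — Delhi and Lima already connected.
Paris Seoul (13): add — endpoints in different components.
MST edge set: {Delhi Seoul, Quito Seoul, Lima Sofia, Delhi Sofia, Paris Seoul}.
Of the listed edges, {Quito Seoul, Lima Sofia} are in the MST → 2.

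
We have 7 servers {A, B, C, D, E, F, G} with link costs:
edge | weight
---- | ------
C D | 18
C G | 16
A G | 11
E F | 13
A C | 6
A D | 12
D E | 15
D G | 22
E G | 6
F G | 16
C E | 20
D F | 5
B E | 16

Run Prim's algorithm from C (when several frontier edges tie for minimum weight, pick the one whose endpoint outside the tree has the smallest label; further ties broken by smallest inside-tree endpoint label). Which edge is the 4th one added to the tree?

A-D

Grow the tree from C using Prim:
Step 1: cheapest edge leaving the tree is A C (6); add A.
Step 2: cheapest edge leaving the tree is A G (11); add G.
Step 3: cheapest edge leaving the tree is E G (6); add E.
Step 4: cheapest edge leaving the tree is A D (12); add D.
Step 5: cheapest edge leaving the tree is D F (5); add F.
Step 6: cheapest edge leaving the tree is B E (16); add B.
The 4th edge added is A D.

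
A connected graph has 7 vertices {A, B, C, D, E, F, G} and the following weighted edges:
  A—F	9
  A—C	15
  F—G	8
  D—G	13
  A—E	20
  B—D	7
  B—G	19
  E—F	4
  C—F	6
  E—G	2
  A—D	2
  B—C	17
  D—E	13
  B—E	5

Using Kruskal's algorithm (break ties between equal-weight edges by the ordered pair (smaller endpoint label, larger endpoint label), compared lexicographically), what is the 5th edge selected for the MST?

Kruskal's algorithm — process edges by increasing weight (ties by edge label):
A—D (2): add — endpoints in different components.
E—G (2): add — endpoints in different components.
E—F (4): add — endpoints in different components.
B—E (5): add — endpoints in different components.
C—F (6): add — endpoints in different components.
B—D (7): add — endpoints in different components.
The 5th edge added is C—F.

C-F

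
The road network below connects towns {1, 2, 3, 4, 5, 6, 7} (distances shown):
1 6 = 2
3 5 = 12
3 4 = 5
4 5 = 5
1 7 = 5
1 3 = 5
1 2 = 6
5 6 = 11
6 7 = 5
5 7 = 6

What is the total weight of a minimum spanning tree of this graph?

Prim's algorithm from 3:
Step 1: cheapest edge leaving the tree is 1 3 (5); add 1.
Step 2: cheapest edge leaving the tree is 1 6 (2); add 6.
Step 3: cheapest edge leaving the tree is 3 4 (5); add 4.
Step 4: cheapest edge leaving the tree is 4 5 (5); add 5.
Step 5: cheapest edge leaving the tree is 1 7 (5); add 7.
Step 6: cheapest edge leaving the tree is 1 2 (6); add 2.
MST edges: 1 3, 1 6, 3 4, 4 5, 1 7, 1 2; total weight 5+2+5+5+5+6 = 28.

28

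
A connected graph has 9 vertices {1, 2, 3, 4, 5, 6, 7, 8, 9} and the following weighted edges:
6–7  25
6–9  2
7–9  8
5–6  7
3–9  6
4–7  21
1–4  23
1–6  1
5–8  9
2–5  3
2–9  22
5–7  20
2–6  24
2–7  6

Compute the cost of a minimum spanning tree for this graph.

Sort edges by weight, then run Kruskal:
1–6 (1): add — endpoints in different components.
6–9 (2): add — endpoints in different components.
2–5 (3): add — endpoints in different components.
2–7 (6): add — endpoints in different components.
3–9 (6): add — endpoints in different components.
5–6 (7): add — endpoints in different components.
7–9 (8): skip — 7 and 9 already connected.
5–8 (9): add — endpoints in different components.
5–7 (20): skip — 5 and 7 already connected.
4–7 (21): add — endpoints in different components.
MST edges: 1–6, 6–9, 2–5, 2–7, 3–9, 5–6, 5–8, 4–7; total weight 1+2+3+6+6+7+9+21 = 55.

55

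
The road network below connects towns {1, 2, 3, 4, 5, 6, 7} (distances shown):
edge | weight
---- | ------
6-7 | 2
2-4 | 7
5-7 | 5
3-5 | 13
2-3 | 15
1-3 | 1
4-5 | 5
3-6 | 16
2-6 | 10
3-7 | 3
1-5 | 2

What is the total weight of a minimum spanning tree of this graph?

Grow the tree from 5 using Prim:
Step 1: cheapest edge leaving the tree is 1-5 (2); add 1.
Step 2: cheapest edge leaving the tree is 1-3 (1); add 3.
Step 3: cheapest edge leaving the tree is 3-7 (3); add 7.
Step 4: cheapest edge leaving the tree is 6-7 (2); add 6.
Step 5: cheapest edge leaving the tree is 4-5 (5); add 4.
Step 6: cheapest edge leaving the tree is 2-4 (7); add 2.
MST edges: 1-5, 1-3, 3-7, 6-7, 4-5, 2-4; total weight 2+1+3+2+5+7 = 20.

20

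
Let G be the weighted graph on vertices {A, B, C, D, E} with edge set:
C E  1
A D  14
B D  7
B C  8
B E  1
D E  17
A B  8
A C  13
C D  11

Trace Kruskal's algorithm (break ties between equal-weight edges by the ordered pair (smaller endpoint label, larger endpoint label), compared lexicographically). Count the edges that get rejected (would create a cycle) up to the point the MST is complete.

Kruskal: consider edges lightest-first.
B E (1): add. Components now {A} {B,E} {C} {D}
C E (1): add. Components now {A} {B,C,E} {D}
B D (7): add. Components now {A} {B,C,D,E}
A B (8): add. Components now {A,B,C,D,E}
Edges rejected before the tree was complete: 0.

0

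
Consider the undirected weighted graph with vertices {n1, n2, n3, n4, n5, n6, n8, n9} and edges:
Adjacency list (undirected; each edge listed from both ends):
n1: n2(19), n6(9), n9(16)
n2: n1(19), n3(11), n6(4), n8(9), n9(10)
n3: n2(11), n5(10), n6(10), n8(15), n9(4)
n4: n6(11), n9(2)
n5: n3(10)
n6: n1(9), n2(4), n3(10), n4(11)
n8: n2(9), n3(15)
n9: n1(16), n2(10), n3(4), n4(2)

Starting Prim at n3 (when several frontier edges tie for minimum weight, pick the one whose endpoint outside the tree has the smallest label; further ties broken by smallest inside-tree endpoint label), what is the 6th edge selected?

Grow the tree from n3 using Prim:
Step 1: cheapest edge leaving the tree is n3-n9 (4); add n9.
Step 2: cheapest edge leaving the tree is n4-n9 (2); add n4.
Step 3: cheapest edge leaving the tree is n2-n9 (10); add n2.
Step 4: cheapest edge leaving the tree is n2-n6 (4); add n6.
Step 5: cheapest edge leaving the tree is n1-n6 (9); add n1.
Step 6: cheapest edge leaving the tree is n2-n8 (9); add n8.
Step 7: cheapest edge leaving the tree is n3-n5 (10); add n5.
The 6th edge added is n2-n8.

n2-n8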